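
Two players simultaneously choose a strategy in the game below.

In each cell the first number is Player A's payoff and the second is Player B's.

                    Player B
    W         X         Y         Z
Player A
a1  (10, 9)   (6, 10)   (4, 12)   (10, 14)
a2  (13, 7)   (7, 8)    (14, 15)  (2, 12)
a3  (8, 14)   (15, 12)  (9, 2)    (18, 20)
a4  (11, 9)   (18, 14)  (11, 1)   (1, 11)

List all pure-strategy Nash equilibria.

(a1, W): Player A can switch to a2 (10 → 13). Not NE.
(a1, X): Player A can switch to a2 (6 → 7). Not NE.
(a1, Y): Player A can switch to a2 (4 → 14). Not NE.
(a1, Z): Player A can switch to a3 (10 → 18). Not NE.
(a2, W): Player B can switch to X (7 → 8). Not NE.
(a2, X): Player A can switch to a3 (7 → 15). Not NE.
(a2, Y): Player A gets 14, best alternative 11; Player B gets 15, best alternative 12. No profitable deviation — NE.
(a2, Z): Player A can switch to a1 (2 → 10). Not NE.
(a3, W): Player A can switch to a1 (8 → 10). Not NE.
(a3, X): Player A can switch to a4 (15 → 18). Not NE.
(a3, Y): Player A can switch to a2 (9 → 14). Not NE.
(a3, Z): Player A gets 18, best alternative 10; Player B gets 20, best alternative 14. No profitable deviation — NE.
(a4, X): Player A gets 18, best alternative 15; Player B gets 14, best alternative 11. No profitable deviation — NE.
(The remaining 3 profiles each have a profitable deviation by the same check.)

The pure Nash equilibria are (a2, Y); (a3, Z); (a4, X).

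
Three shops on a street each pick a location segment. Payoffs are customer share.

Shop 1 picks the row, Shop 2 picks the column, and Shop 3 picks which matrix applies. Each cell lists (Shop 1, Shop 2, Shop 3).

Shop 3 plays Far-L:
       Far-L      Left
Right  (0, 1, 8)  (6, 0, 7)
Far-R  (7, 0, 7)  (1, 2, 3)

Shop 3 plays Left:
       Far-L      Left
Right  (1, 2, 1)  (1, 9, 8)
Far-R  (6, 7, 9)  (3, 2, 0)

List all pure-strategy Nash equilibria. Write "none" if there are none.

The unique pure-strategy Nash equilibrium is (Far-R, Far-L, Left).

Shop 1 against (Far-L, Far-L): payoffs 0, 7 → best response Far-R.
Shop 1 against (Far-L, Left): payoffs 1, 6 → best response Far-R.
Shop 1 against (Left, Far-L): payoffs 6, 1 → best response Right.
Shop 1 against (Left, Left): payoffs 1, 3 → best response Far-R.
Shop 2 against (Right, Far-L): payoffs 1, 0 → best response Far-L.
Shop 2 against (Right, Left): payoffs 2, 9 → best response Left.
Shop 2 against (Far-R, Far-L): payoffs 0, 2 → best response Left.
Shop 2 against (Far-R, Left): payoffs 7, 2 → best response Far-L.
Shop 3 against (Right, Far-L): payoffs 8, 1 → best response Far-L.
Shop 3 against (Right, Left): payoffs 7, 8 → best response Left.
Shop 3 against (Far-R, Far-L): payoffs 7, 9 → best response Left.
Shop 3 against (Far-R, Left): payoffs 3, 0 → best response Far-L.
Mutual best responses: (Far-R, Far-L, Left).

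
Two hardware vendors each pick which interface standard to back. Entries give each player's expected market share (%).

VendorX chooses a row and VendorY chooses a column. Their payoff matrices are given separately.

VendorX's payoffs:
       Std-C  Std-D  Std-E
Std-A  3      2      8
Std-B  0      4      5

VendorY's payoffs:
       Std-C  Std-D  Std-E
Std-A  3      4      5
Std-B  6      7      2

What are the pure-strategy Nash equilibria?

(Std-A, Std-E); (Std-B, Std-D)

VendorX against Std-C: payoffs 3, 0 → best response Std-A.
VendorX against Std-D: payoffs 2, 4 → best response Std-B.
VendorX against Std-E: payoffs 8, 5 → best response Std-A.
VendorY against Std-A: payoffs 3, 4, 5 → best response Std-E.
VendorY against Std-B: payoffs 6, 7, 2 → best response Std-D.
Mutual best responses: (Std-A, Std-E); (Std-B, Std-D).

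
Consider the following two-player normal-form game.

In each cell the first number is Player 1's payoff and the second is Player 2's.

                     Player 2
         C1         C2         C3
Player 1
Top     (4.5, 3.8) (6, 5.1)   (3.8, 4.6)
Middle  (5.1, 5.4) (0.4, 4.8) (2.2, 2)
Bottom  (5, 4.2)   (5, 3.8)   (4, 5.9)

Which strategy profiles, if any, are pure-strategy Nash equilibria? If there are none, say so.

Pure-strategy Nash equilibria: (Top, C2); (Middle, C1); (Bottom, C3)

Player 1 against C1: payoffs 4.5, 5.1, 5 → best response Middle.
Player 1 against C2: payoffs 6, 0.4, 5 → best response Top.
Player 1 against C3: payoffs 3.8, 2.2, 4 → best response Bottom.
Player 2 against Top: payoffs 3.8, 5.1, 4.6 → best response C2.
Player 2 against Middle: payoffs 5.4, 4.8, 2 → best response C1.
Player 2 against Bottom: payoffs 4.2, 3.8, 5.9 → best response C3.
Mutual best responses: (Top, C2); (Middle, C1); (Bottom, C3).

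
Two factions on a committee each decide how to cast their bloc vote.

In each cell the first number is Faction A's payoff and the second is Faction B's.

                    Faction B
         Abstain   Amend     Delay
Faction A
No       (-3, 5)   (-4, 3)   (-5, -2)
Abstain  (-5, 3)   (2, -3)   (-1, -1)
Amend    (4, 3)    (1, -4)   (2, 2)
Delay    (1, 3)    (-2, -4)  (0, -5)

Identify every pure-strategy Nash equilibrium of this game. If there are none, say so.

(Amend, Abstain)

(No, Abstain): Faction A can switch to Amend (-3 → 4). Not NE.
(No, Amend): Faction A can switch to Abstain (-4 → 2). Not NE.
(No, Delay): Faction A can switch to Abstain (-5 → -1). Not NE.
(Abstain, Abstain): Faction A can switch to No (-5 → -3). Not NE.
(Abstain, Amend): Faction B can switch to Abstain (-3 → 3). Not NE.
(Abstain, Delay): Faction A can switch to Amend (-1 → 2). Not NE.
(Amend, Abstain): Faction A gets 4, best alternative 1; Faction B gets 3, best alternative 2. No profitable deviation — NE.
(Amend, Amend): Faction A can switch to Abstain (1 → 2). Not NE.
(Amend, Delay): Faction B can switch to Abstain (2 → 3). Not NE.
(Delay, Abstain): Faction A can switch to Amend (1 → 4). Not NE.
(Delay, Amend): Faction A can switch to Abstain (-2 → 2). Not NE.
(Delay, Delay): Faction A can switch to Amend (0 → 2). Not NE.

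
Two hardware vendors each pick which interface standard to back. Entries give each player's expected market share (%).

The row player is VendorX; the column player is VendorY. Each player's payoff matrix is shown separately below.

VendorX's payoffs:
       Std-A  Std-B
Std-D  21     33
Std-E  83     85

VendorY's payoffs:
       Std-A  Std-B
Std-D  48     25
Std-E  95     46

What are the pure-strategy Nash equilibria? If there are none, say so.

Pure NE: (Std-E, Std-A)

VendorX against Std-A: payoffs 21, 83 → best response Std-E.
VendorX against Std-B: payoffs 33, 85 → best response Std-E.
VendorY against Std-D: payoffs 48, 25 → best response Std-A.
VendorY against Std-E: payoffs 95, 46 → best response Std-A.
Mutual best responses: (Std-E, Std-A).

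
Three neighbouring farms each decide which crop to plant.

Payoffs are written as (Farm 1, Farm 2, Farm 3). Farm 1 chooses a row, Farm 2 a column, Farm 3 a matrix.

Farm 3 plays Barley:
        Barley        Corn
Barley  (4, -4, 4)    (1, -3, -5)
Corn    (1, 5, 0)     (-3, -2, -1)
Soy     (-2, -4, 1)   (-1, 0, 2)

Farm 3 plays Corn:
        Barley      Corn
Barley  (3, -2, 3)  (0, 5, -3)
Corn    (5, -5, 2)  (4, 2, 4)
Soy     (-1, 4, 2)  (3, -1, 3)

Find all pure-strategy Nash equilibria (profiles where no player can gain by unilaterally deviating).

Farm 1 against (Barley, Barley): payoffs 4, 1, -2 → best response Barley.
Farm 1 against (Barley, Corn): payoffs 3, 5, -1 → best response Corn.
Farm 1 against (Corn, Barley): payoffs 1, -3, -1 → best response Barley.
Farm 1 against (Corn, Corn): payoffs 0, 4, 3 → best response Corn.
Farm 2 against (Barley, Barley): payoffs -4, -3 → best response Corn.
Farm 2 against (Barley, Corn): payoffs -2, 5 → best response Corn.
Farm 2 against (Corn, Barley): payoffs 5, -2 → best response Barley.
Farm 2 against (Corn, Corn): payoffs -5, 2 → best response Corn.
Farm 2 against (Soy, Barley): payoffs -4, 0 → best response Corn.
Farm 2 against (Soy, Corn): payoffs 4, -1 → best response Barley.
Farm 3 against (Barley, Barley): payoffs 4, 3 → best response Barley.
Farm 3 against (Barley, Corn): payoffs -5, -3 → best response Corn.
Farm 3 against (Corn, Barley): payoffs 0, 2 → best response Corn.
Farm 3 against (Corn, Corn): payoffs -1, 4 → best response Corn.
Farm 3 against (Soy, Barley): payoffs 1, 2 → best response Corn.
Farm 3 against (Soy, Corn): payoffs 2, 3 → best response Corn.
Mutual best responses: (Corn, Corn, Corn).

Pure NE: (Corn, Corn, Corn)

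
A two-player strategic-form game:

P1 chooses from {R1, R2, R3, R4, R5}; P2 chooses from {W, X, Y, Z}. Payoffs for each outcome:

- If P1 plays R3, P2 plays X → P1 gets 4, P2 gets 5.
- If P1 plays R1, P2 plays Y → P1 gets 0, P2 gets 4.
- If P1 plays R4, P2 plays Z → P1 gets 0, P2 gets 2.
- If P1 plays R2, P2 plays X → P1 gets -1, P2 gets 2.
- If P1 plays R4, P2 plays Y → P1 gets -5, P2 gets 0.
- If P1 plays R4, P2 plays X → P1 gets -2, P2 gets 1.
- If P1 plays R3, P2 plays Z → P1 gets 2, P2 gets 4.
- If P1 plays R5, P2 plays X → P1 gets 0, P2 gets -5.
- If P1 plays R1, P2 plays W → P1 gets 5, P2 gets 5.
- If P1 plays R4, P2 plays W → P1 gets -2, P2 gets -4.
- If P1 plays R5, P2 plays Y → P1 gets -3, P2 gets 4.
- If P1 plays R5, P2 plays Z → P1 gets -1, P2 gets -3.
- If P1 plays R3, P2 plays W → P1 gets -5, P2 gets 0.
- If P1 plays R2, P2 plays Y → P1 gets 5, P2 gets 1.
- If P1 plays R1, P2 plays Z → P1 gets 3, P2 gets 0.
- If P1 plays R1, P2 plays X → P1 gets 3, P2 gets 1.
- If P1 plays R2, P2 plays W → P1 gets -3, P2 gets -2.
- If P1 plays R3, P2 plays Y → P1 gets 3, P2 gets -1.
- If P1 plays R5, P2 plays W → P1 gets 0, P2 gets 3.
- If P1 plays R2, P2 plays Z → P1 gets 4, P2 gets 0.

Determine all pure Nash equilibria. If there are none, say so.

The pure Nash equilibria are (R1, W), (R3, X).

(R1, W): P1 gets 5, best alternative 0; P2 gets 5, best alternative 4. No profitable deviation — NE.
(R1, X): P1 can switch to R3 (3 → 4). Not NE.
(R1, Y): P1 can switch to R2 (0 → 5). Not NE.
(R1, Z): P1 can switch to R2 (3 → 4). Not NE.
(R2, W): P1 can switch to R1 (-3 → 5). Not NE.
(R2, X): P1 can switch to R1 (-1 → 3). Not NE.
(R2, Y): P2 can switch to X (1 → 2). Not NE.
(R2, Z): P2 can switch to X (0 → 2). Not NE.
(R3, W): P1 can switch to R1 (-5 → 5). Not NE.
(R3, X): P1 gets 4, best alternative 3; P2 gets 5, best alternative 4. No profitable deviation — NE.
(R3, Y): P1 can switch to R2 (3 → 5). Not NE.
(R3, Z): P1 can switch to R1 (2 → 3). Not NE.
(The remaining 8 profiles each have a profitable deviation by the same check.)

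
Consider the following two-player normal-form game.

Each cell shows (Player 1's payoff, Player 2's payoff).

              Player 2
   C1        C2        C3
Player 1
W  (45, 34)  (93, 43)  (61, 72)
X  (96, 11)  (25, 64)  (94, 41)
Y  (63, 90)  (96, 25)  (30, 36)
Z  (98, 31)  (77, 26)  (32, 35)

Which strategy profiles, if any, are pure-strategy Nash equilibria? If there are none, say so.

Player 1 against C1: payoffs 45, 96, 63, 98 → best response Z.
Player 1 against C2: payoffs 93, 25, 96, 77 → best response Y.
Player 1 against C3: payoffs 61, 94, 30, 32 → best response X.
Player 2 against W: payoffs 34, 43, 72 → best response C3.
Player 2 against X: payoffs 11, 64, 41 → best response C2.
Player 2 against Y: payoffs 90, 25, 36 → best response C1.
Player 2 against Z: payoffs 31, 26, 35 → best response C3.
No profile is a mutual best response for all players.

This game has no pure Nash equilibrium.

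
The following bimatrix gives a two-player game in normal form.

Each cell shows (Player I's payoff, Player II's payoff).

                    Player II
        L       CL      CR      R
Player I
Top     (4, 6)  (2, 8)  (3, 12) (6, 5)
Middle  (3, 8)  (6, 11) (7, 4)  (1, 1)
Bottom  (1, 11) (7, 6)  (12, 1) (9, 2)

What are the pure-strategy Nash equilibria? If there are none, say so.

There is no pure-strategy Nash equilibrium.

Player I against L: payoffs 4, 3, 1 → best response Top.
Player I against CL: payoffs 2, 6, 7 → best response Bottom.
Player I against CR: payoffs 3, 7, 12 → best response Bottom.
Player I against R: payoffs 6, 1, 9 → best response Bottom.
Player II against Top: payoffs 6, 8, 12, 5 → best response CR.
Player II against Middle: payoffs 8, 11, 4, 1 → best response CL.
Player II against Bottom: payoffs 11, 6, 1, 2 → best response L.
No profile is a mutual best response for all players.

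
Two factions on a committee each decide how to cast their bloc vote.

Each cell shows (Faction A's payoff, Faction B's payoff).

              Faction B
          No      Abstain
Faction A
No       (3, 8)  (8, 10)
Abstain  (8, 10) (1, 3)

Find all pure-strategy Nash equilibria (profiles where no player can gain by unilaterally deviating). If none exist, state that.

(No, Abstain) and (Abstain, No)

(No, No): Faction A can switch to Abstain (3 → 8). Not NE.
(No, Abstain): Faction A gets 8, best alternative 1; Faction B gets 10, best alternative 8. No profitable deviation — NE.
(Abstain, No): Faction A gets 8, best alternative 3; Faction B gets 10, best alternative 3. No profitable deviation — NE.
(Abstain, Abstain): Faction A can switch to No (1 → 8). Not NE.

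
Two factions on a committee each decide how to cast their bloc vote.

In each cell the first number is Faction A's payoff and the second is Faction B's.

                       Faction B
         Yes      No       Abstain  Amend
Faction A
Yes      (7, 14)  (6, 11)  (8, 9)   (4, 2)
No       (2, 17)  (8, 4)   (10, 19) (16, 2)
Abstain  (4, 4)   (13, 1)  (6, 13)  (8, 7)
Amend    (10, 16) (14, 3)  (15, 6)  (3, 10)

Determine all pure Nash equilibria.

(Amend, Yes)

(Yes, Yes): Faction A can switch to Amend (7 → 10). Not NE.
(Yes, No): Faction A can switch to No (6 → 8). Not NE.
(Yes, Abstain): Faction A can switch to No (8 → 10). Not NE.
(Yes, Amend): Faction A can switch to No (4 → 16). Not NE.
(No, Yes): Faction A can switch to Yes (2 → 7). Not NE.
(No, No): Faction A can switch to Abstain (8 → 13). Not NE.
(No, Abstain): Faction A can switch to Amend (10 → 15). Not NE.
(No, Amend): Faction B can switch to Yes (2 → 17). Not NE.
(Abstain, Yes): Faction A can switch to Yes (4 → 7). Not NE.
(Abstain, No): Faction A can switch to Amend (13 → 14). Not NE.
(Amend, Yes): Faction A gets 10, best alternative 7; Faction B gets 16, best alternative 10. No profitable deviation — NE.
(The remaining 5 profiles each have a profitable deviation by the same check.)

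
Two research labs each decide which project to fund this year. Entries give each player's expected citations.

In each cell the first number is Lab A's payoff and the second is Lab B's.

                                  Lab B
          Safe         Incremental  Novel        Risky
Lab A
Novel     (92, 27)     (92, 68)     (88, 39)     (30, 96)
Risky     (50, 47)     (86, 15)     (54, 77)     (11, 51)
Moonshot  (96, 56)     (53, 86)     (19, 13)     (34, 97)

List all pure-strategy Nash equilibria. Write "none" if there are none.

The unique pure-strategy Nash equilibrium is (Moonshot, Risky).

(Novel, Safe): Lab A can switch to Moonshot (92 → 96). Not NE.
(Novel, Incremental): Lab B can switch to Risky (68 → 96). Not NE.
(Novel, Novel): Lab B can switch to Incremental (39 → 68). Not NE.
(Novel, Risky): Lab A can switch to Moonshot (30 → 34). Not NE.
(Risky, Safe): Lab A can switch to Novel (50 → 92). Not NE.
(Risky, Incremental): Lab A can switch to Novel (86 → 92). Not NE.
(Moonshot, Risky): Lab A gets 34, best alternative 30; Lab B gets 97, best alternative 86. No profitable deviation — NE.
(The remaining 5 profiles each have a profitable deviation by the same check.)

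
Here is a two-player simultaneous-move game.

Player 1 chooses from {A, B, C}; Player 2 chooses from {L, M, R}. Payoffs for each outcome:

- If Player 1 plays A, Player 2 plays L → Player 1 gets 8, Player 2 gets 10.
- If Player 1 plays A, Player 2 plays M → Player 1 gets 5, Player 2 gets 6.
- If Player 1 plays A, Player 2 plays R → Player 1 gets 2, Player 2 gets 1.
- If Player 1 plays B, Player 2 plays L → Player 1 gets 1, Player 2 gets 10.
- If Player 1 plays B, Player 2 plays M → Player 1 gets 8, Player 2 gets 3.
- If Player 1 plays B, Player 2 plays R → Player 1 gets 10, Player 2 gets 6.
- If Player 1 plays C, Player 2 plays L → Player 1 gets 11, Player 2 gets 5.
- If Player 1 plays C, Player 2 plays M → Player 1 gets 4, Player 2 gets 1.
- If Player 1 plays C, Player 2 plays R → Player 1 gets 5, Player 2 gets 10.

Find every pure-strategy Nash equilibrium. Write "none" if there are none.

There is no pure-strategy Nash equilibrium.

Player 1 against L: payoffs 8, 1, 11 → best response C.
Player 1 against M: payoffs 5, 8, 4 → best response B.
Player 1 against R: payoffs 2, 10, 5 → best response B.
Player 2 against A: payoffs 10, 6, 1 → best response L.
Player 2 against B: payoffs 10, 3, 6 → best response L.
Player 2 against C: payoffs 5, 1, 10 → best response R.
No profile is a mutual best response for all players.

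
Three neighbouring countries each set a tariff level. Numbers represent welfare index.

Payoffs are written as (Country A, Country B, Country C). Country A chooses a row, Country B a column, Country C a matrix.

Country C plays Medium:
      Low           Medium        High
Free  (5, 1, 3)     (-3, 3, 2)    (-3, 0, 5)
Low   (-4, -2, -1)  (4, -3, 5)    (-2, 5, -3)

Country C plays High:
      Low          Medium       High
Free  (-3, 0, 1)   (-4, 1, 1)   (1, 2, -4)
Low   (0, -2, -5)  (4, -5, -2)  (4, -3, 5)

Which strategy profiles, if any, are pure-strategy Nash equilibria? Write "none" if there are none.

No pure-strategy Nash equilibrium.

Country A against (Low, Medium): payoffs 5, -4 → best response Free.
Country A against (Low, High): payoffs -3, 0 → best response Low.
Country A against (Medium, Medium): payoffs -3, 4 → best response Low.
Country A against (Medium, High): payoffs -4, 4 → best response Low.
Country A against (High, Medium): payoffs -3, -2 → best response Low.
Country A against (High, High): payoffs 1, 4 → best response Low.
Country B against (Free, Medium): payoffs 1, 3, 0 → best response Medium.
Country B against (Free, High): payoffs 0, 1, 2 → best response High.
Country B against (Low, Medium): payoffs -2, -3, 5 → best response High.
Country B against (Low, High): payoffs -2, -5, -3 → best response Low.
Country C against (Free, Low): payoffs 3, 1 → best response Medium.
Country C against (Free, Medium): payoffs 2, 1 → best response Medium.
Country C against (Free, High): payoffs 5, -4 → best response Medium.
Country C against (Low, Low): payoffs -1, -5 → best response Medium.
Country C against (Low, Medium): payoffs 5, -2 → best response Medium.
Country C against (Low, High): payoffs -3, 5 → best response High.
No profile is a mutual best response for all players.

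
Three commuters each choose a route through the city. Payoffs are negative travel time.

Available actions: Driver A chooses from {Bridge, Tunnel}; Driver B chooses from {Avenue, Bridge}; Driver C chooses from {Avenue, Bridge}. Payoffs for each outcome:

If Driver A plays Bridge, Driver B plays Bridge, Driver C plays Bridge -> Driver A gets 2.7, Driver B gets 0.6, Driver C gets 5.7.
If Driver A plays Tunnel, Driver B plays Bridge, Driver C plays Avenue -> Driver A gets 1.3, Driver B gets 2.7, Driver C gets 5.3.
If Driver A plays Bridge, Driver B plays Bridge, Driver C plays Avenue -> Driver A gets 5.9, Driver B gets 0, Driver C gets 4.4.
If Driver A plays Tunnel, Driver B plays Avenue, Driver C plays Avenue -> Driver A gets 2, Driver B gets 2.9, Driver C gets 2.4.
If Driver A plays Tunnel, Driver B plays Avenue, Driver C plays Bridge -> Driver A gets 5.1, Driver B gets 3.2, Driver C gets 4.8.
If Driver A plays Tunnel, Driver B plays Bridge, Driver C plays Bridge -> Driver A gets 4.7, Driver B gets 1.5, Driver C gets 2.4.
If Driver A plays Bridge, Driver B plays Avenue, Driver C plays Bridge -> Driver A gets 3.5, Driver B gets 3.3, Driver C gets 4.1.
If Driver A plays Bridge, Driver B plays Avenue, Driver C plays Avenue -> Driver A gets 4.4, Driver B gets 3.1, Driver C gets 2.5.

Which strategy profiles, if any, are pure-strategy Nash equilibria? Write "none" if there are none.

The unique pure-strategy Nash equilibrium is (Tunnel, Avenue, Bridge).

Mark each player's best response to every combination of opponents' strategies; a profile where every player is best-responding is a pure Nash equilibrium.
Driver A against (Avenue, Avenue): payoffs 4.4, 2 → best response Bridge.
Driver A against (Avenue, Bridge): payoffs 3.5, 5.1 → best response Tunnel.
Driver A against (Bridge, Avenue): payoffs 5.9, 1.3 → best response Bridge.
Driver A against (Bridge, Bridge): payoffs 2.7, 4.7 → best response Tunnel.
Driver B against (Bridge, Avenue): payoffs 3.1, 0 → best response Avenue.
Driver B against (Bridge, Bridge): payoffs 3.3, 0.6 → best response Avenue.
Driver B against (Tunnel, Avenue): payoffs 2.9, 2.7 → best response Avenue.
Driver B against (Tunnel, Bridge): payoffs 3.2, 1.5 → best response Avenue.
Driver C against (Bridge, Avenue): payoffs 2.5, 4.1 → best response Bridge.
Driver C against (Bridge, Bridge): payoffs 4.4, 5.7 → best response Bridge.
Driver C against (Tunnel, Avenue): payoffs 2.4, 4.8 → best response Bridge.
Driver C against (Tunnel, Bridge): payoffs 5.3, 2.4 → best response Avenue.
Mutual best responses: (Tunnel, Avenue, Bridge).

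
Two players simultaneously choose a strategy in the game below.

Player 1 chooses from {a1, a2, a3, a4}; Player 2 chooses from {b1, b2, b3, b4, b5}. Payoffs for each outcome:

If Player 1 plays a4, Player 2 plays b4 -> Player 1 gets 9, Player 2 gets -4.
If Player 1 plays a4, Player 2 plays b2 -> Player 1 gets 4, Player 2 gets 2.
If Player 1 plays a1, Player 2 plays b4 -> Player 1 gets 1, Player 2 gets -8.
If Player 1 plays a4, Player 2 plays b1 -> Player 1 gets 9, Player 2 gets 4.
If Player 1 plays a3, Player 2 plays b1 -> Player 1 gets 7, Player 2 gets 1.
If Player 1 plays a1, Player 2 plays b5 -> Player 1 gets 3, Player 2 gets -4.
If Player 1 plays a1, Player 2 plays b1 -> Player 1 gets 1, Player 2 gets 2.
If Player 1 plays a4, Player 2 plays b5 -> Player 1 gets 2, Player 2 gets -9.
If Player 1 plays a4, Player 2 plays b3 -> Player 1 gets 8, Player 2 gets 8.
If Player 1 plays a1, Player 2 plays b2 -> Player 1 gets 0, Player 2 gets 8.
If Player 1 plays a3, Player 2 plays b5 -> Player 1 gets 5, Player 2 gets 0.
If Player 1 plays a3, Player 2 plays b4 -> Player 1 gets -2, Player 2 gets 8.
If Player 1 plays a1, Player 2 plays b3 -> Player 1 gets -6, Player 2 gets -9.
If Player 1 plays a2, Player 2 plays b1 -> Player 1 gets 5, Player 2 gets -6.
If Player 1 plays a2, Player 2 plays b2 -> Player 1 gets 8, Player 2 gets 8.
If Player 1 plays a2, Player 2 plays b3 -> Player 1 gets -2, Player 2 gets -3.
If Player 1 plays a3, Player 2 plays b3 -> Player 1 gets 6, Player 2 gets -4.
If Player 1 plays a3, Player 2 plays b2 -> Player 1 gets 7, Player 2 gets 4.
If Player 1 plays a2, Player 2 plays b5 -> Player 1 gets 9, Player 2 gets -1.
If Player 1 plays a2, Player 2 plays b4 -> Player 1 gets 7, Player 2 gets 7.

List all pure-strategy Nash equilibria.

(a2, b2) and (a4, b3)

For each strategy profile, look for a profitable unilateral deviation.
(a1, b1): Player 1 can switch to a2 (1 → 5). Not NE.
(a1, b2): Player 1 can switch to a2 (0 → 8). Not NE.
(a1, b3): Player 1 can switch to a2 (-6 → -2). Not NE.
(a1, b4): Player 1 can switch to a2 (1 → 7). Not NE.
(a1, b5): Player 1 can switch to a2 (3 → 9). Not NE.
(a2, b1): Player 1 can switch to a3 (5 → 7). Not NE.
(a2, b2): Player 1 gets 8, best alternative 7; Player 2 gets 8, best alternative 7. No profitable deviation — NE.
(a2, b3): Player 1 can switch to a3 (-2 → 6). Not NE.
(a2, b4): Player 1 can switch to a4 (7 → 9). Not NE.
(a4, b3): Player 1 gets 8, best alternative 6; Player 2 gets 8, best alternative 4. No profitable deviation — NE.
(The remaining 10 profiles each have a profitable deviation by the same check.)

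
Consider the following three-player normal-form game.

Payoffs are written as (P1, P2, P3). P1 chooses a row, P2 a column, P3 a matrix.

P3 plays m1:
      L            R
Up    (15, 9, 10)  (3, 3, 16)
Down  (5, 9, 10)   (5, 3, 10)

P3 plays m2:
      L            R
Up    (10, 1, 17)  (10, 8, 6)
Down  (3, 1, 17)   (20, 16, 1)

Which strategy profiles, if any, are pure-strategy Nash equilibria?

P1 against (L, m1): payoffs 15, 5 → best response Up.
P1 against (L, m2): payoffs 10, 3 → best response Up.
P1 against (R, m1): payoffs 3, 5 → best response Down.
P1 against (R, m2): payoffs 10, 20 → best response Down.
P2 against (Up, m1): payoffs 9, 3 → best response L.
P2 against (Up, m2): payoffs 1, 8 → best response R.
P2 against (Down, m1): payoffs 9, 3 → best response L.
P2 against (Down, m2): payoffs 1, 16 → best response R.
P3 against (Up, L): payoffs 10, 17 → best response m2.
P3 against (Up, R): payoffs 16, 6 → best response m1.
P3 against (Down, L): payoffs 10, 17 → best response m2.
P3 against (Down, R): payoffs 10, 1 → best response m1.
No profile is a mutual best response for all players.

none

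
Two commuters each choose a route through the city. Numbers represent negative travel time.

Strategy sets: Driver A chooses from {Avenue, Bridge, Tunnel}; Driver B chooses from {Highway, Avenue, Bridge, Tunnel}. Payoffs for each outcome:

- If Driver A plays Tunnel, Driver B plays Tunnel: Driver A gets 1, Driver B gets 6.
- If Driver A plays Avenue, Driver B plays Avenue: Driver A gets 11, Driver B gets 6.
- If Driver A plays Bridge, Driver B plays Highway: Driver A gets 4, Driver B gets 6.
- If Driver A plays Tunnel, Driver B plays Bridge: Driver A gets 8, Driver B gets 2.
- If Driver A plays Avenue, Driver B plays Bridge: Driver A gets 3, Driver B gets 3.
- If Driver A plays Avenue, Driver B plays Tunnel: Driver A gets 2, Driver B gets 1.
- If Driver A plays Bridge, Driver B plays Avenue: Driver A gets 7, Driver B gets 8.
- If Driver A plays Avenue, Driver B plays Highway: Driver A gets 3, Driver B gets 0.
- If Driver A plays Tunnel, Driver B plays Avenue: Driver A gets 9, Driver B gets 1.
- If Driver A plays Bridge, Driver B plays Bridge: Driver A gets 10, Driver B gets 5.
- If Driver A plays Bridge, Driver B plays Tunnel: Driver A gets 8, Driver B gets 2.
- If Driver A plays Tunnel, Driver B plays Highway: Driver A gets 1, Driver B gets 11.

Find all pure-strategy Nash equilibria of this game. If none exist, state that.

Driver A against Highway: payoffs 3, 4, 1 → best response Bridge.
Driver A against Avenue: payoffs 11, 7, 9 → best response Avenue.
Driver A against Bridge: payoffs 3, 10, 8 → best response Bridge.
Driver A against Tunnel: payoffs 2, 8, 1 → best response Bridge.
Driver B against Avenue: payoffs 0, 6, 3, 1 → best response Avenue.
Driver B against Bridge: payoffs 6, 8, 5, 2 → best response Avenue.
Driver B against Tunnel: payoffs 11, 1, 2, 6 → best response Highway.
Mutual best responses: (Avenue, Avenue).

The unique pure-strategy Nash equilibrium is (Avenue, Avenue).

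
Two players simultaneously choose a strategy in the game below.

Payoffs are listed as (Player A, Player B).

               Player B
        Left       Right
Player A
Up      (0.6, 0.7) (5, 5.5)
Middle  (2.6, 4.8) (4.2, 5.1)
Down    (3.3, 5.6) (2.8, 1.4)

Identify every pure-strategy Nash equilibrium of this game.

Player A against Left: payoffs 0.6, 2.6, 3.3 → best response Down.
Player A against Right: payoffs 5, 4.2, 2.8 → best response Up.
Player B against Up: payoffs 0.7, 5.5 → best response Right.
Player B against Middle: payoffs 4.8, 5.1 → best response Right.
Player B against Down: payoffs 5.6, 1.4 → best response Left.
Mutual best responses: (Up, Right); (Down, Left).

Pure-strategy Nash equilibria: (Up, Right); (Down, Left)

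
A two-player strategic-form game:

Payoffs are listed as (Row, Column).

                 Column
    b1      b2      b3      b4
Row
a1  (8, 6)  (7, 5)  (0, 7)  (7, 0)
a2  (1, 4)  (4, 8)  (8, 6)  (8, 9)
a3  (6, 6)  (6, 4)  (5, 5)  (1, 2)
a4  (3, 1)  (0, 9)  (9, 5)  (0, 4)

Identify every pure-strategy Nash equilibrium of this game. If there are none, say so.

The unique pure-strategy Nash equilibrium is (a2, b4).

Check each profile: it is a Nash equilibrium iff no player can strictly gain by switching unilaterally.
(a1, b1): Column can switch to b3 (6 → 7). Not NE.
(a1, b2): Column can switch to b1 (5 → 6). Not NE.
(a1, b3): Row can switch to a2 (0 → 8). Not NE.
(a1, b4): Row can switch to a2 (7 → 8). Not NE.
(a2, b1): Row can switch to a1 (1 → 8). Not NE.
(a2, b2): Row can switch to a1 (4 → 7). Not NE.
(a2, b4): Row gets 8, best alternative 7; Column gets 9, best alternative 8. No profitable deviation — NE.
(The remaining 9 profiles each have a profitable deviation by the same check.)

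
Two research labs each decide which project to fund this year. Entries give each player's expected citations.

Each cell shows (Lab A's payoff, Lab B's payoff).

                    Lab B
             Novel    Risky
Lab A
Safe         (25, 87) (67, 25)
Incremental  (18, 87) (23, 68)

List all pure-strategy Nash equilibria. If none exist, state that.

For each player, find the best response to each opponent profile; mutual best responses are the pure NE.
Lab A against Novel: payoffs 25, 18 → best response Safe.
Lab A against Risky: payoffs 67, 23 → best response Safe.
Lab B against Safe: payoffs 87, 25 → best response Novel.
Lab B against Incremental: payoffs 87, 68 → best response Novel.
Mutual best responses: (Safe, Novel).

The unique pure-strategy Nash equilibrium is (Safe, Novel).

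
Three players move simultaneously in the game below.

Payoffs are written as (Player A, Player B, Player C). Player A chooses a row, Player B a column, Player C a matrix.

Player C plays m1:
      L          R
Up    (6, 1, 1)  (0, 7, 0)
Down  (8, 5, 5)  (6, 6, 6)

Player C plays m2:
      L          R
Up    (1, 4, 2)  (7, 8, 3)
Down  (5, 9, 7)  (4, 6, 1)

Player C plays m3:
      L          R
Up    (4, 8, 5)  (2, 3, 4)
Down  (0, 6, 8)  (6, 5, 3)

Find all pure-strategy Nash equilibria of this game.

The pure Nash equilibria are (Up, L, m3), (Down, R, m1).

For each player, find the best response to each opponent profile; mutual best responses are the pure NE.
Player A against (L, m1): payoffs 6, 8 → best response Down.
Player A against (L, m2): payoffs 1, 5 → best response Down.
Player A against (L, m3): payoffs 4, 0 → best response Up.
Player A against (R, m1): payoffs 0, 6 → best response Down.
Player A against (R, m2): payoffs 7, 4 → best response Up.
Player A against (R, m3): payoffs 2, 6 → best response Down.
Player B against (Up, m1): payoffs 1, 7 → best response R.
Player B against (Up, m2): payoffs 4, 8 → best response R.
Player B against (Up, m3): payoffs 8, 3 → best response L.
Player B against (Down, m1): payoffs 5, 6 → best response R.
Player B against (Down, m2): payoffs 9, 6 → best response L.
Player B against (Down, m3): payoffs 6, 5 → best response L.
Player C against (Up, L): payoffs 1, 2, 5 → best response m3.
Player C against (Up, R): payoffs 0, 3, 4 → best response m3.
Player C against (Down, L): payoffs 5, 7, 8 → best response m3.
Player C against (Down, R): payoffs 6, 1, 3 → best response m1.
Mutual best responses: (Up, L, m3); (Down, R, m1).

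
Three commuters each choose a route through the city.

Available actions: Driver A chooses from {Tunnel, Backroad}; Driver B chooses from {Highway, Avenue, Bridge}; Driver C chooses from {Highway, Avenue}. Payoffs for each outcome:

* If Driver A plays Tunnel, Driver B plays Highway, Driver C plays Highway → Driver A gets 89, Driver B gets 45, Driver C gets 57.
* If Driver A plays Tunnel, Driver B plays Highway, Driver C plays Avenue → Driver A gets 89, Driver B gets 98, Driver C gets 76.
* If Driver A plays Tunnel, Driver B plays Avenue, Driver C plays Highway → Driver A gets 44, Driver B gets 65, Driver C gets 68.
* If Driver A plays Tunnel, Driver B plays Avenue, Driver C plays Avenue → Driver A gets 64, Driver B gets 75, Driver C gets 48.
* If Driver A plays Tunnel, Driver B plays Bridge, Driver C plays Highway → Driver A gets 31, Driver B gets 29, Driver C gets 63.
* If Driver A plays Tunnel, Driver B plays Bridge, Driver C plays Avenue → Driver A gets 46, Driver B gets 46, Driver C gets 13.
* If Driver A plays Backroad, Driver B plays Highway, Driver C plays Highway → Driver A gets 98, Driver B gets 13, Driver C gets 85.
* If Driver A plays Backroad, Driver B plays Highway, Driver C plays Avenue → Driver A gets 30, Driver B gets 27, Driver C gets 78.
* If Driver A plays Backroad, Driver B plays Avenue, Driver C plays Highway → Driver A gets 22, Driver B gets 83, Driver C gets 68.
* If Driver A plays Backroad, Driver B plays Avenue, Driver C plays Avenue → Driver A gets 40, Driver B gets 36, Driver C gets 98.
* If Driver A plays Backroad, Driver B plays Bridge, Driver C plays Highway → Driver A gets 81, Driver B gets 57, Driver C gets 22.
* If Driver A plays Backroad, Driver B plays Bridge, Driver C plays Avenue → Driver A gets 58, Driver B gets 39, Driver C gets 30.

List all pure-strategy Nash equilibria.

Check each profile: it is a Nash equilibrium iff no player can strictly gain by switching unilaterally.
(Tunnel, Highway, Highway): Driver A can switch to Backroad (89 → 98). Not NE.
(Tunnel, Highway, Avenue): Driver A gets 89, best alternative 30; Driver B gets 98, best alternative 75; Driver C gets 76, best alternative 57. No profitable deviation — NE.
(Tunnel, Avenue, Highway): Driver A gets 44, best alternative 22; Driver B gets 65, best alternative 45; Driver C gets 68, best alternative 48. No profitable deviation — NE.
(Tunnel, Avenue, Avenue): Driver B can switch to Highway (75 → 98). Not NE.
(Tunnel, Bridge, Highway): Driver A can switch to Backroad (31 → 81). Not NE.
(Tunnel, Bridge, Avenue): Driver A can switch to Backroad (46 → 58). Not NE.
(Backroad, Highway, Highway): Driver B can switch to Avenue (13 → 83). Not NE.
(Backroad, Highway, Avenue): Driver A can switch to Tunnel (30 → 89). Not NE.
(Backroad, Avenue, Highway): Driver A can switch to Tunnel (22 → 44). Not NE.
(Backroad, Avenue, Avenue): Driver A can switch to Tunnel (40 → 64). Not NE.
(Backroad, Bridge, Avenue): Driver A gets 58, best alternative 46; Driver B gets 39, best alternative 36; Driver C gets 30, best alternative 22. No profitable deviation — NE.
(The remaining 1 profile has a profitable deviation by the same check.)

(Tunnel, Highway, Avenue) and (Tunnel, Avenue, Highway) and (Backroad, Bridge, Avenue)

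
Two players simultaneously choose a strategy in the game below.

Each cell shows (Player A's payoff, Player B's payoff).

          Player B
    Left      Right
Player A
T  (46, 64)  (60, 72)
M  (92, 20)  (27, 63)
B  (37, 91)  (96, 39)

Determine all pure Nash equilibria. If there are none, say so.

none

Player A against Left: payoffs 46, 92, 37 → best response M.
Player A against Right: payoffs 60, 27, 96 → best response B.
Player B against T: payoffs 64, 72 → best response Right.
Player B against M: payoffs 20, 63 → best response Right.
Player B against B: payoffs 91, 39 → best response Left.
No profile is a mutual best response for all players.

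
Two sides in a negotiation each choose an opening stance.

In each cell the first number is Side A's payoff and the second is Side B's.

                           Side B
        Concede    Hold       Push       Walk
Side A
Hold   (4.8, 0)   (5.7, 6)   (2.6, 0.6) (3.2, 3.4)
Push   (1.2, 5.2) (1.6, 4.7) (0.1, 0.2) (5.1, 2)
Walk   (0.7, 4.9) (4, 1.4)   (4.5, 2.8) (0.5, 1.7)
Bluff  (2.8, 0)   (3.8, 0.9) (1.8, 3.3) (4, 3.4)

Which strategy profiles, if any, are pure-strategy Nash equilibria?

For each player, find the best response to each opponent profile; mutual best responses are the pure NE.
Side A against Concede: payoffs 4.8, 1.2, 0.7, 2.8 → best response Hold.
Side A against Hold: payoffs 5.7, 1.6, 4, 3.8 → best response Hold.
Side A against Push: payoffs 2.6, 0.1, 4.5, 1.8 → best response Walk.
Side A against Walk: payoffs 3.2, 5.1, 0.5, 4 → best response Push.
Side B against Hold: payoffs 0, 6, 0.6, 3.4 → best response Hold.
Side B against Push: payoffs 5.2, 4.7, 0.2, 2 → best response Concede.
Side B against Walk: payoffs 4.9, 1.4, 2.8, 1.7 → best response Concede.
Side B against Bluff: payoffs 0, 0.9, 3.3, 3.4 → best response Walk.
Mutual best responses: (Hold, Hold).

Pure NE: (Hold, Hold)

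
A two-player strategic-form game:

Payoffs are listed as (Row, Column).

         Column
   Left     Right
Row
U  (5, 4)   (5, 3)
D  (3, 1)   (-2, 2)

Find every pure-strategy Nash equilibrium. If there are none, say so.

For each player, find the best response to each opponent profile; mutual best responses are the pure NE.
Row against Left: payoffs 5, 3 → best response U.
Row against Right: payoffs 5, -2 → best response U.
Column against U: payoffs 4, 3 → best response Left.
Column against D: payoffs 1, 2 → best response Right.
Mutual best responses: (U, Left).

(U, Left)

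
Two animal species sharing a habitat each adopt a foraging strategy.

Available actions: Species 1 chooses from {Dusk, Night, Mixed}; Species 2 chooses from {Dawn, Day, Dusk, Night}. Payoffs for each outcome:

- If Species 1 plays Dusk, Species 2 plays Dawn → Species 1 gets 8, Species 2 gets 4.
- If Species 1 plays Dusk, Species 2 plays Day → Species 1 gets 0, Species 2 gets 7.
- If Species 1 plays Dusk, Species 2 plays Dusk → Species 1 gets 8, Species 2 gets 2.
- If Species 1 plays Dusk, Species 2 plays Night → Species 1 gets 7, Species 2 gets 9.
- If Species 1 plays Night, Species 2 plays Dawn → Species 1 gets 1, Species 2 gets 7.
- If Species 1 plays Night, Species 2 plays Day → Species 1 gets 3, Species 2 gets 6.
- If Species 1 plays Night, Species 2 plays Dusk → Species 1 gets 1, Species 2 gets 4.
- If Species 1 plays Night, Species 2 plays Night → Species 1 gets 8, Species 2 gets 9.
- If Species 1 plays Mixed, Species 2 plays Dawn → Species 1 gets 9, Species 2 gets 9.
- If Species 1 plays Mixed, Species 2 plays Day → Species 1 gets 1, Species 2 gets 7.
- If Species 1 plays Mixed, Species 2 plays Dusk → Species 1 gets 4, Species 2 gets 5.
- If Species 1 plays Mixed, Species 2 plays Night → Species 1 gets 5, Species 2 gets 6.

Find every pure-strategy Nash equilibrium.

(Dusk, Dawn): Species 1 can switch to Mixed (8 → 9). Not NE.
(Dusk, Day): Species 1 can switch to Night (0 → 3). Not NE.
(Dusk, Dusk): Species 2 can switch to Dawn (2 → 4). Not NE.
(Dusk, Night): Species 1 can switch to Night (7 → 8). Not NE.
(Night, Dawn): Species 1 can switch to Dusk (1 → 8). Not NE.
(Night, Day): Species 2 can switch to Dawn (6 → 7). Not NE.
(Night, Dusk): Species 1 can switch to Dusk (1 → 8). Not NE.
(Night, Night): Species 1 gets 8, best alternative 7; Species 2 gets 9, best alternative 7. No profitable deviation — NE.
(Mixed, Dawn): Species 1 gets 9, best alternative 8; Species 2 gets 9, best alternative 7. No profitable deviation — NE.
(Mixed, Day): Species 1 can switch to Night (1 → 3). Not NE.
(Mixed, Dusk): Species 1 can switch to Dusk (4 → 8). Not NE.
(Mixed, Night): Species 1 can switch to Dusk (5 → 7). Not NE.

(Night, Night); (Mixed, Dawn)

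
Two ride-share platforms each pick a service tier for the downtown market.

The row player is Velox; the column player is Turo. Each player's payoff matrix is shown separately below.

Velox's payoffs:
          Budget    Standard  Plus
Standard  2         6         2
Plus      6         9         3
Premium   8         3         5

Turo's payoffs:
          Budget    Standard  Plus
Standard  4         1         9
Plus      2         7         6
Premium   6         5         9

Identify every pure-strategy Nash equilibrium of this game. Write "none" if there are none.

(Plus, Standard), (Premium, Plus)

(Standard, Budget): Velox can switch to Plus (2 → 6). Not NE.
(Standard, Standard): Velox can switch to Plus (6 → 9). Not NE.
(Standard, Plus): Velox can switch to Plus (2 → 3). Not NE.
(Plus, Budget): Velox can switch to Premium (6 → 8). Not NE.
(Plus, Standard): Velox gets 9, best alternative 6; Turo gets 7, best alternative 6. No profitable deviation — NE.
(Plus, Plus): Velox can switch to Premium (3 → 5). Not NE.
(Premium, Budget): Turo can switch to Plus (6 → 9). Not NE.
(Premium, Standard): Velox can switch to Standard (3 → 6). Not NE.
(Premium, Plus): Velox gets 5, best alternative 3; Turo gets 9, best alternative 6. No profitable deviation — NE.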